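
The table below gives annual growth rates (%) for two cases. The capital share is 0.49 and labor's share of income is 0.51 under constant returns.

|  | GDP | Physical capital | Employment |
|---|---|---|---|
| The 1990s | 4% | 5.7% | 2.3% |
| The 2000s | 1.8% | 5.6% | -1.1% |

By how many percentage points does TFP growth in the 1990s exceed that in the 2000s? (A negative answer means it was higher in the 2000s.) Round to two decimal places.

0.42 percentage points

Labor's share = 1 − 0.49 = 0.51.
The 1990s: TFP = 4 − 2.793 − 1.173 = 0.034%.
The 2000s: TFP = 1.8 − 2.744 + 0.561 = -0.383%.
Difference = 0.034 − (-0.383) = 0.417 pp.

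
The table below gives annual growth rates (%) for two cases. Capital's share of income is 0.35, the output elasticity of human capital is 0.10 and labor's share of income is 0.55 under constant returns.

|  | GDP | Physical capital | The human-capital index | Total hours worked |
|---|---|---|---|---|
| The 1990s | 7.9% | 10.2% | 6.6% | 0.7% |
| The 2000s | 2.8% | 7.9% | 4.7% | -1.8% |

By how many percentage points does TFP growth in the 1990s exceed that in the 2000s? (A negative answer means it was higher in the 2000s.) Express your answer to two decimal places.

2.73 percentage points

Labor's share = 1 − 0.35 − 0.1 = 0.55.
The 1990s: TFP = 7.9 − 3.57 − 0.66 − 0.385 = 3.285%.
The 2000s: TFP = 2.8 − 2.765 − 0.47 + 0.99 = 0.555%.
Difference = 3.285 − (0.555) = 2.73 pp.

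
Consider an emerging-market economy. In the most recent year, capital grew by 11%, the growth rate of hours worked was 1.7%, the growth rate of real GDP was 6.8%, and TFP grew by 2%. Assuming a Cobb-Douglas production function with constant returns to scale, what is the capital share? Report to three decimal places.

0.333

gY = gA + α·gK + (1−α)·gL, so gY − gA − gL = α(gK − gL).
6.8 − 2 − 1.7 = α × (11 − 1.7).
3.1 = 9.3 α, so α = 0.33333.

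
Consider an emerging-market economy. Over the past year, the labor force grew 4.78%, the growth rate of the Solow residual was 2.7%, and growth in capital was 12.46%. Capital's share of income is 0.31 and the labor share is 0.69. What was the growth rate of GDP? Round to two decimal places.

Labor's share = 1 − 0.31 = 0.69.
Capital: 0.31 × 12.46 = 3.8626 pp.
The labor force: 0.69 × 4.78 = 3.2982 pp.
Output growth = 2.7 + 7.1608 = 9.8608%.

GDP growth was 9.86%.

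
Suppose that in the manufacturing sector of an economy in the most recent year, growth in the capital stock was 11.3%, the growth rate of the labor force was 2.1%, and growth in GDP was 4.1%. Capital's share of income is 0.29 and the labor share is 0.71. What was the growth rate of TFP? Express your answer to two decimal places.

Labor's share = 1 − 0.29 = 0.71.
The capital stock: 0.29 × 11.3 = 3.277 pp.
The labor force: 0.71 × 2.1 = 1.491 pp.
TFP growth = 4.1 − 4.768 = -0.668%.

-0.67%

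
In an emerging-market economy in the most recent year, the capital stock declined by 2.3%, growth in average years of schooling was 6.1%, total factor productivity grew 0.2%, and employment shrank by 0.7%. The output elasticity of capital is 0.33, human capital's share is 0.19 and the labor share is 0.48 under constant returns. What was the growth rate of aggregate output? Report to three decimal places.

Labor's share = 1 − 0.33 − 0.19 = 0.48.
The capital stock: 0.33 × (-2.3) = -0.759 pp.
Average years of schooling: 0.19 × 6.1 = 1.159 pp.
Employment: 0.48 × (-0.7) = -0.336 pp.
Output growth = 0.2 + 0.064 = 0.264%.

0.264%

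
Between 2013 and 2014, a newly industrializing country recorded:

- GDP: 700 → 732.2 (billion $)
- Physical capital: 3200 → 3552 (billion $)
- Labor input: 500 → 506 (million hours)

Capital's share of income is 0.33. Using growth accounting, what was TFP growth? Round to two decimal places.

GDP growth = (732.2 − 700) / 700 = 4.6%.
Physical capital growth = (3552 − 3200) / 3200 = 11%.
Labor input growth = (506 − 500) / 500 = 1.2%.
Labor's share = 1 − 0.33 = 0.67.
Physical capital: 0.33 × 11 = 3.63 pp.
Labor input: 0.67 × 1.2 = 0.804 pp.
TFP growth = 4.6 − 4.434 = 0.166%.

TFP growth was 0.17%.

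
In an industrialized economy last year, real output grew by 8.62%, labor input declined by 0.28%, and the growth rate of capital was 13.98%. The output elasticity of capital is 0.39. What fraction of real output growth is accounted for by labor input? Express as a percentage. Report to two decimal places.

Labor's share = 1 − 0.39 = 0.61.
Labor input contributed 0.61 × (-0.28) = -0.1708 pp.
Share of growth = -0.1708 / 8.62 × 100 = -1.9814%.

-1.98%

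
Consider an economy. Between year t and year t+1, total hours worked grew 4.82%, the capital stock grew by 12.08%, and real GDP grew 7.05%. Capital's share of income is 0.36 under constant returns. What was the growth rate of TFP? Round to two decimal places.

-0.38%

Labor's share = 1 − 0.36 = 0.64.
The capital stock: 0.36 × 12.08 = 4.3488 pp.
Total hours worked: 0.64 × 4.82 = 3.0848 pp.
TFP growth = 7.05 − 7.4336 = -0.3836%.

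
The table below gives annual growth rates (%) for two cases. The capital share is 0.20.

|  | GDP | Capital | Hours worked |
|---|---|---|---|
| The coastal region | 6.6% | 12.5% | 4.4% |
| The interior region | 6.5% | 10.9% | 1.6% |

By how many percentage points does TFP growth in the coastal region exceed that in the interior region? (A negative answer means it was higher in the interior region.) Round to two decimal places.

-2.46 percentage points

Labor's share = 1 − 0.2 = 0.8.
The coastal region: TFP = 6.6 − 2.5 − 3.52 = 0.58%.
The interior region: TFP = 6.5 − 2.18 − 1.28 = 3.04%.
Difference = 0.58 − (3.04) = -2.46 pp.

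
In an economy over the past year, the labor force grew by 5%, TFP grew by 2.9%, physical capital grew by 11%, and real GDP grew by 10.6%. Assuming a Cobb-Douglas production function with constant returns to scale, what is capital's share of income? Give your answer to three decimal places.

0.450

gY = gA + α·gK + (1−α)·gL, so gY − gA − gL = α(gK − gL).
10.6 − 2.9 − 5 = α × (11 − 5).
2.7 = 6 α, so α = 0.45.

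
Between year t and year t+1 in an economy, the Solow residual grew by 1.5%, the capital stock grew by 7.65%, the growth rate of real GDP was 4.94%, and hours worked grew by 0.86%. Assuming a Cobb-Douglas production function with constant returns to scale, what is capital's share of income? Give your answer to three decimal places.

Capital's share of income is 0.380.

gY = gA + α·gK + (1−α)·gL, so gY − gA − gL = α(gK − gL).
4.94 − 1.5 − 0.86 = α × (7.65 − 0.86).
2.58 = 6.79 α, so α = 0.37997.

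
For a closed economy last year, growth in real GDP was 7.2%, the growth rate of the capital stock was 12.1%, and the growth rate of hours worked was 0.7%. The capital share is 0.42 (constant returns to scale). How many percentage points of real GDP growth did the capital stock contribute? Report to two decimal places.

Contribution = share × growth = 0.42 × 12.1 = 5.082 pp.

5.08 pp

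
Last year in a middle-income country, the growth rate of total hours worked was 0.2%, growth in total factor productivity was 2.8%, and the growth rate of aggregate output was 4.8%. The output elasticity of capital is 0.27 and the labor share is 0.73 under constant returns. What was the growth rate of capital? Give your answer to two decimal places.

Capital growth was 6.87%.

Labor's share = 1 − 0.27 = 0.73.
gY = gA + 0.73×0.2 + 0.27×g.
0.27×g = 4.8 − 2.8 − 0.146 = 1.854.
g = 1.854 / 0.27 = 6.8667%.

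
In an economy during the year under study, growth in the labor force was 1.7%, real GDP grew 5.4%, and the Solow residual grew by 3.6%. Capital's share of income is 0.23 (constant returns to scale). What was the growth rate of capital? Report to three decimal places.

2.135%

Labor's share = 1 − 0.23 = 0.77.
gY = gA + 0.77×1.7 + 0.23×g.
0.23×g = 5.4 − 3.6 − 1.309 = 0.491.
g = 0.491 / 0.23 = 2.13478%.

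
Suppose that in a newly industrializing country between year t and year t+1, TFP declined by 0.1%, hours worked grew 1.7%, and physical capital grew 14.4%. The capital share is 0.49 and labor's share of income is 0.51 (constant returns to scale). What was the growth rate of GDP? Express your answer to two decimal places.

GDP growth was 7.82%.

Labor's share = 1 − 0.49 = 0.51.
Physical capital: 0.49 × 14.4 = 7.056 pp.
Hours worked: 0.51 × 1.7 = 0.867 pp.
Output growth = -0.1 + 7.923 = 7.823%.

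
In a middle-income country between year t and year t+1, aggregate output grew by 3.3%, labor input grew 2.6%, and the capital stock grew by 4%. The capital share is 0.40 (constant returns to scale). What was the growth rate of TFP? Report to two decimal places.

TFP growth was 0.14%.

Labor's share = 1 − 0.4 = 0.6.
The capital stock: 0.4 × 4 = 1.6 pp.
Labor input: 0.6 × 2.6 = 1.56 pp.
TFP growth = 3.3 − 3.16 = 0.14%.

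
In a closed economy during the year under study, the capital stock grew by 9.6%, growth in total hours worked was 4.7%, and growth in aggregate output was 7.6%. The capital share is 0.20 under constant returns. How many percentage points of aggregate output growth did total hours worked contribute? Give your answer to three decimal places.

Labor's share = 1 − 0.2 = 0.8.
Contribution = share × growth = 0.8 × 4.7 = 3.76 pp.

3.760 percentage points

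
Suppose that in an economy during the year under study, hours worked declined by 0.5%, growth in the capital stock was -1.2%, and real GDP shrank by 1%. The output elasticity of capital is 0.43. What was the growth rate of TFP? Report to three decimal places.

-0.199%

Labor's share = 1 − 0.43 = 0.57.
The capital stock: 0.43 × (-1.2) = -0.516 pp.
Hours worked: 0.57 × (-0.5) = -0.285 pp.
TFP growth = -1 + 0.801 = -0.199%.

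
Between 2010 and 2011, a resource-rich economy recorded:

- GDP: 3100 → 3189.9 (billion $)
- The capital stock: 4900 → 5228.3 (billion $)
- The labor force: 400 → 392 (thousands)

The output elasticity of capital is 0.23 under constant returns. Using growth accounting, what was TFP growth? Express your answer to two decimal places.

GDP growth = (3189.9 − 3100) / 3100 = 2.9%.
The capital stock growth = (5228.3 − 4900) / 4900 = 6.7%.
The labor force growth = (392 − 400) / 400 = -2%.
Labor's share = 1 − 0.23 = 0.77.
The capital stock: 0.23 × 6.7 = 1.541 pp.
The labor force: 0.77 × (-2) = -1.54 pp.
TFP growth = 2.9 − 0.001 = 2.899%.

2.90%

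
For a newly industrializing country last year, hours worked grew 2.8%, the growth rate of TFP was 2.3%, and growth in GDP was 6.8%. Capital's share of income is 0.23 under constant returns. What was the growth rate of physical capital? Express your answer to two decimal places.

10.19%

Labor's share = 1 − 0.23 = 0.77.
gY = gA + 0.77×2.8 + 0.23×g.
0.23×g = 6.8 − 2.3 − 2.156 = 2.344.
g = 2.344 / 0.23 = 10.1913%.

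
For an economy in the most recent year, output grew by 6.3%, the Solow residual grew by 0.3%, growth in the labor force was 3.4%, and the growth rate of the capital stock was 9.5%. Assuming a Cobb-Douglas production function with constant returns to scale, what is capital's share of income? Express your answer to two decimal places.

gY = gA + α·gK + (1−α)·gL, so gY − gA − gL = α(gK − gL).
6.3 − 0.3 − 3.4 = α × (9.5 − 3.4).
2.6 = 6.1 α, so α = 0.4262.

Capital's share of income is 0.43.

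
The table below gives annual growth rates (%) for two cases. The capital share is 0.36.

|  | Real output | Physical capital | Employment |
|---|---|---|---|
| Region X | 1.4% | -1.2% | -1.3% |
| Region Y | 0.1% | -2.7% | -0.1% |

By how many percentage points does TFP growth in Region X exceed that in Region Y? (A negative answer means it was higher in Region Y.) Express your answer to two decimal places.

1.53 percentage points

Labor's share = 1 − 0.36 = 0.64.
Region X: TFP = 1.4 + 0.432 + 0.832 = 2.664%.
Region Y: TFP = 0.1 + 0.972 + 0.064 = 1.136%.
Difference = 2.664 − (1.136) = 1.528 pp.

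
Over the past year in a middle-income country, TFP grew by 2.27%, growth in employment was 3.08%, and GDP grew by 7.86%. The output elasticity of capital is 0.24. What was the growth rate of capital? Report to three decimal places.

13.538%

Labor's share = 1 − 0.24 = 0.76.
gY = gA + 0.76×3.08 + 0.24×g.
0.24×g = 7.86 − 2.27 − 2.3408 = 3.2492.
g = 3.2492 / 0.24 = 13.53833%.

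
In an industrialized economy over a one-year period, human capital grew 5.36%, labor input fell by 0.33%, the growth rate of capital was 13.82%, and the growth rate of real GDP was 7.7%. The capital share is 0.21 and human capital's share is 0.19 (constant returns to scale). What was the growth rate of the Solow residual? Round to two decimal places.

The Solow residual growth was 3.98%.

Labor's share = 1 − 0.21 − 0.19 = 0.6.
Capital: 0.21 × 13.82 = 2.9022 pp.
Human capital: 0.19 × 5.36 = 1.0184 pp.
Labor input: 0.6 × (-0.33) = -0.198 pp.
TFP growth = 7.7 − 3.7226 = 3.9774%.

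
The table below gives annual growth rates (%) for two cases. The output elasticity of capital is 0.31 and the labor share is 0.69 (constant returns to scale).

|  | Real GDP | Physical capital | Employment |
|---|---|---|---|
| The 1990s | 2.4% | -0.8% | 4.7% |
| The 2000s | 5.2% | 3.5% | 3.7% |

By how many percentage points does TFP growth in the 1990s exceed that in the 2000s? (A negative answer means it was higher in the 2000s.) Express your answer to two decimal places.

-2.16 percentage points

Labor's share = 1 − 0.31 = 0.69.
The 1990s: TFP = 2.4 + 0.248 − 3.243 = -0.595%.
The 2000s: TFP = 5.2 − 1.085 − 2.553 = 1.562%.
Difference = -0.595 − (1.562) = -2.157 pp.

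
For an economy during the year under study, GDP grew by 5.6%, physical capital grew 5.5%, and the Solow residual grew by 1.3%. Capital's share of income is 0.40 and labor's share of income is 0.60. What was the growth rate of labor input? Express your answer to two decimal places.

Labor's share = 1 − 0.4 = 0.6.
gY = gA + 0.4×5.5 + 0.6×g.
0.6×g = 5.6 − 1.3 − 2.2 = 2.1.
g = 2.1 / 0.6 = 3.5%.

Labor input grew 3.50%.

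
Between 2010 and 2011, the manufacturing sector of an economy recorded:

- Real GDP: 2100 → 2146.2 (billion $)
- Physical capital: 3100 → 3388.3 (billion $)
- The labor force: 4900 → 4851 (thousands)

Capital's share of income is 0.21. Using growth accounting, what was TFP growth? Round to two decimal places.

Real GDP growth = (2146.2 − 2100) / 2100 = 2.2%.
Physical capital growth = (3388.3 − 3100) / 3100 = 9.3%.
The labor force growth = (4851 − 4900) / 4900 = -1%.
Labor's share = 1 − 0.21 = 0.79.
Physical capital: 0.21 × 9.3 = 1.953 pp.
The labor force: 0.79 × (-1) = -0.79 pp.
TFP growth = 2.2 − 1.163 = 1.037%.

1.04%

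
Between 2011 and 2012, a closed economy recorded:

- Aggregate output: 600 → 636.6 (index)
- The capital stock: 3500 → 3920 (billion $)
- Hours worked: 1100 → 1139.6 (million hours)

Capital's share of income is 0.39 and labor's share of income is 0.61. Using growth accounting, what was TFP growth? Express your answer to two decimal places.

-0.78%

Aggregate output growth = (636.6 − 600) / 600 = 6.1%.
The capital stock growth = (3920 − 3500) / 3500 = 12%.
Hours worked growth = (1139.6 − 1100) / 1100 = 3.6%.
Labor's share = 1 − 0.39 = 0.61.
The capital stock: 0.39 × 12 = 4.68 pp.
Hours worked: 0.61 × 3.6 = 2.196 pp.
TFP growth = 6.1 − 6.876 = -0.776%.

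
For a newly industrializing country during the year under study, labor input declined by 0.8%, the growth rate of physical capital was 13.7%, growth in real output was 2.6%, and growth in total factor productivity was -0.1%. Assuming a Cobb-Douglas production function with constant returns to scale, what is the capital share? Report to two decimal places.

0.24

gY = gA + α·gK + (1−α)·gL, so gY − gA − gL = α(gK − gL).
2.6 + 0.1 + 0.8 = α × (13.7 − (-0.8)).
3.5 = 14.5 α, so α = 0.2414.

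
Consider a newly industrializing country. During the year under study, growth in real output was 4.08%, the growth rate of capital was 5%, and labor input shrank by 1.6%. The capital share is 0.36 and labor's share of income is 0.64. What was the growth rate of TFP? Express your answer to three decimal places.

3.304%

Labor's share = 1 − 0.36 = 0.64.
Capital: 0.36 × 5 = 1.8 pp.
Labor input: 0.64 × (-1.6) = -1.024 pp.
TFP growth = 4.08 − 0.776 = 3.304%.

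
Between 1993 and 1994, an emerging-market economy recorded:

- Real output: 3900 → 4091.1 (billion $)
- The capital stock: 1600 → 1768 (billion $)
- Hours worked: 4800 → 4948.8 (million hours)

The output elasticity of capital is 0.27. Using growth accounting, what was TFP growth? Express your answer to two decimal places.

Real output growth = (4091.1 − 3900) / 3900 = 4.9%.
The capital stock growth = (1768 − 1600) / 1600 = 10.5%.
Hours worked growth = (4948.8 − 4800) / 4800 = 3.1%.
Labor's share = 1 − 0.27 = 0.73.
The capital stock: 0.27 × 10.5 = 2.835 pp.
Hours worked: 0.73 × 3.1 = 2.263 pp.
TFP growth = 4.9 − 5.098 = -0.198%.

-0.20%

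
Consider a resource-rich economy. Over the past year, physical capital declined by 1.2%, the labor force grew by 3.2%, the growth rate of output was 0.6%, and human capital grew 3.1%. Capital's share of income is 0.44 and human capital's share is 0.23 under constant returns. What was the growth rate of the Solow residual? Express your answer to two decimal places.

-0.64%

Labor's share = 1 − 0.44 − 0.23 = 0.33.
Physical capital: 0.44 × (-1.2) = -0.528 pp.
Human capital: 0.23 × 3.1 = 0.713 pp.
The labor force: 0.33 × 3.2 = 1.056 pp.
TFP growth = 0.6 − 1.241 = -0.641%.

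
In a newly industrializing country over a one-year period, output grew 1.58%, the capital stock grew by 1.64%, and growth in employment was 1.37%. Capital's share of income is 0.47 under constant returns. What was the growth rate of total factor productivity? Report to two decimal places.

Labor's share = 1 − 0.47 = 0.53.
The capital stock: 0.47 × 1.64 = 0.7708 pp.
Employment: 0.53 × 1.37 = 0.7261 pp.
TFP growth = 1.58 − 1.4969 = 0.0831%.

0.08%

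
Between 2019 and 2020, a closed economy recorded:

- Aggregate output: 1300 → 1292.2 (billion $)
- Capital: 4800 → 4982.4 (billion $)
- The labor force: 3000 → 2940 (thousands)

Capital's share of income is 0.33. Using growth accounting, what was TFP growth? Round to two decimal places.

Aggregate output growth = (1292.2 − 1300) / 1300 = -0.6%.
Capital growth = (4982.4 − 4800) / 4800 = 3.8%.
The labor force growth = (2940 − 3000) / 3000 = -2%.
Labor's share = 1 − 0.33 = 0.67.
Capital: 0.33 × 3.8 = 1.254 pp.
The labor force: 0.67 × (-2) = -1.34 pp.
TFP growth = -0.6 + 0.086 = -0.514%.

-0.51%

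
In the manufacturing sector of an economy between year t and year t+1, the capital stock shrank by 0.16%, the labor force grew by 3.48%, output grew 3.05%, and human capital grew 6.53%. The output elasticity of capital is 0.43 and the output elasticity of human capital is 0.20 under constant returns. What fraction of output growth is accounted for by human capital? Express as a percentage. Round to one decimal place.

Human capital contributed 0.2 × 6.53 = 1.306 pp.
Share of growth = 1.306 / 3.05 × 100 = 42.82%.

42.8%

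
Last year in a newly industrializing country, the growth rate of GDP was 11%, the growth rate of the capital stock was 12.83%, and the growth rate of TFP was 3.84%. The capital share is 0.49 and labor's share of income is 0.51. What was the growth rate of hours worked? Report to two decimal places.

Labor's share = 1 − 0.49 = 0.51.
gY = gA + 0.49×12.83 + 0.51×g.
0.51×g = 11 − 3.84 − 6.2867 = 0.8733.
g = 0.8733 / 0.51 = 1.7124%.

1.71%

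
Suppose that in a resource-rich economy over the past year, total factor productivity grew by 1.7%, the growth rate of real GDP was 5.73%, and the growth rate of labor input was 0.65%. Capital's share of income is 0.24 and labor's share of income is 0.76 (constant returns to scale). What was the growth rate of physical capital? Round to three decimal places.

Physical capital grew 14.733%.

Labor's share = 1 − 0.24 = 0.76.
gY = gA + 0.76×0.65 + 0.24×g.
0.24×g = 5.73 − 1.7 − 0.494 = 3.536.
g = 3.536 / 0.24 = 14.73333%.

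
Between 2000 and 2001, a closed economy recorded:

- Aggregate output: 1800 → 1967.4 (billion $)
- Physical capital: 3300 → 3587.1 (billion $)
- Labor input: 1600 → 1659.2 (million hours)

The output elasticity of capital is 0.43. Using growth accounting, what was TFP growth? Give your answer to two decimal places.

Aggregate output growth = (1967.4 − 1800) / 1800 = 9.3%.
Physical capital growth = (3587.1 − 3300) / 3300 = 8.7%.
Labor input growth = (1659.2 − 1600) / 1600 = 3.7%.
Labor's share = 1 − 0.43 = 0.57.
Physical capital: 0.43 × 8.7 = 3.741 pp.
Labor input: 0.57 × 3.7 = 2.109 pp.
TFP growth = 9.3 − 5.85 = 3.45%.

3.45%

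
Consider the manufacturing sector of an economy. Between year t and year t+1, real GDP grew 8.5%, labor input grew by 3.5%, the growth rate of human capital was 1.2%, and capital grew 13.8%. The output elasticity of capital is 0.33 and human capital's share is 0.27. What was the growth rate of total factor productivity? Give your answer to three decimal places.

Total factor productivity grew 2.222%.

Labor's share = 1 − 0.33 − 0.27 = 0.4.
Capital: 0.33 × 13.8 = 4.554 pp.
Human capital: 0.27 × 1.2 = 0.324 pp.
Labor input: 0.4 × 3.5 = 1.4 pp.
TFP growth = 8.5 − 6.278 = 2.222%.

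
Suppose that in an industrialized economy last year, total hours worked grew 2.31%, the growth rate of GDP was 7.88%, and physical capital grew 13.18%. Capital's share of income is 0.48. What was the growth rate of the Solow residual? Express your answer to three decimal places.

Labor's share = 1 − 0.48 = 0.52.
Physical capital: 0.48 × 13.18 = 6.3264 pp.
Total hours worked: 0.52 × 2.31 = 1.2012 pp.
TFP growth = 7.88 − 7.5276 = 0.3524%.

The Solow residual grew 0.352%.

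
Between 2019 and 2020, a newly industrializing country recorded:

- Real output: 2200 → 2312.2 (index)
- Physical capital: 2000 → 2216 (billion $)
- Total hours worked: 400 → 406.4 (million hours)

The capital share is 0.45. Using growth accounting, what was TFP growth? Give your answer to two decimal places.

-0.64%

Real output growth = (2312.2 − 2200) / 2200 = 5.1%.
Physical capital growth = (2216 − 2000) / 2000 = 10.8%.
Total hours worked growth = (406.4 − 400) / 400 = 1.6%.
Labor's share = 1 − 0.45 = 0.55.
Physical capital: 0.45 × 10.8 = 4.86 pp.
Total hours worked: 0.55 × 1.6 = 0.88 pp.
TFP growth = 5.1 − 5.74 = -0.64%.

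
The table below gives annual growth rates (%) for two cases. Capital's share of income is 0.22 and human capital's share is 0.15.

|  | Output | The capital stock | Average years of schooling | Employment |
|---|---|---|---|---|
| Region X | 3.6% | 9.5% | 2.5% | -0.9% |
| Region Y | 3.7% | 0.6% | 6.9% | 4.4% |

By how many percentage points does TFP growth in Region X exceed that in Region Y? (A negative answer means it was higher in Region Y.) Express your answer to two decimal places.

Labor's share = 1 − 0.22 − 0.15 = 0.63.
Region X: TFP = 3.6 − 2.09 − 0.375 + 0.567 = 1.702%.
Region Y: TFP = 3.7 − 0.132 − 1.035 − 2.772 = -0.239%.
Difference = 1.702 − (-0.239) = 1.941 pp.

1.94 percentage points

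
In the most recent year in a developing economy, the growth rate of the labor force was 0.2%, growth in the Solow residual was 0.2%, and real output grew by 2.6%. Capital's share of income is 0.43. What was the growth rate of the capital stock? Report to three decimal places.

5.316%

Labor's share = 1 − 0.43 = 0.57.
gY = gA + 0.57×0.2 + 0.43×g.
0.43×g = 2.6 − 0.2 − 0.114 = 2.286.
g = 2.286 / 0.43 = 5.31628%.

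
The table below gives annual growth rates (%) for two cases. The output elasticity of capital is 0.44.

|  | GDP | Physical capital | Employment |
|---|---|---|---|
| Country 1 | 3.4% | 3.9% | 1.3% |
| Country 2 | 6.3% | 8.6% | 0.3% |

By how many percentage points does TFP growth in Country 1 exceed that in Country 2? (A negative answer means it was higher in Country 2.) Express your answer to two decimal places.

Labor's share = 1 − 0.44 = 0.56.
Country 1: TFP = 3.4 − 1.716 − 0.728 = 0.956%.
Country 2: TFP = 6.3 − 3.784 − 0.168 = 2.348%.
Difference = 0.956 − (2.348) = -1.392 pp.

-1.39 percentage points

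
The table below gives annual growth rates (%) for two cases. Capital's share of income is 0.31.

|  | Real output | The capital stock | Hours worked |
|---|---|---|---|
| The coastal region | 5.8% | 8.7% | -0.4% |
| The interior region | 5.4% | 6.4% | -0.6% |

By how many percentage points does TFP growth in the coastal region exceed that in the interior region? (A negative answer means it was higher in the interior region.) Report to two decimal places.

-0.45 percentage points

Labor's share = 1 − 0.31 = 0.69.
The coastal region: TFP = 5.8 − 2.697 + 0.276 = 3.379%.
The interior region: TFP = 5.4 − 1.984 + 0.414 = 3.83%.
Difference = 3.379 − (3.83) = -0.451 pp.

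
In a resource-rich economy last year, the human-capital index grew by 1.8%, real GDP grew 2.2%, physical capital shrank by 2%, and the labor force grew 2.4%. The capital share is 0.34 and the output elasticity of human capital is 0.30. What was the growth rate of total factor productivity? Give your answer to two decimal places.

Labor's share = 1 − 0.34 − 0.3 = 0.36.
Physical capital: 0.34 × (-2) = -0.68 pp.
The human-capital index: 0.3 × 1.8 = 0.54 pp.
The labor force: 0.36 × 2.4 = 0.864 pp.
TFP growth = 2.2 − 0.724 = 1.476%.

Total factor productivity growth was 1.48%.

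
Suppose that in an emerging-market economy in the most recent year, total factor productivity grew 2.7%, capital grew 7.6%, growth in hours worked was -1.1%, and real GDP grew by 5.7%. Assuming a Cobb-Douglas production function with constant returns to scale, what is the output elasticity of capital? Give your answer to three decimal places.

gY = gA + α·gK + (1−α)·gL, so gY − gA − gL = α(gK − gL).
5.7 − 2.7 + 1.1 = α × (7.6 − (-1.1)).
4.1 = 8.7 α, so α = 0.47126.

The output elasticity of capital is 0.471.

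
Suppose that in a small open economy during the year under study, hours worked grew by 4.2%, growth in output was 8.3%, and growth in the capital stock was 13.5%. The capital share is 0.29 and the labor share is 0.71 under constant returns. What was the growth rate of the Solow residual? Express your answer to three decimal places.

The Solow residual grew 1.403%.

Labor's share = 1 − 0.29 = 0.71.
The capital stock: 0.29 × 13.5 = 3.915 pp.
Hours worked: 0.71 × 4.2 = 2.982 pp.
TFP growth = 8.3 − 6.897 = 1.403%.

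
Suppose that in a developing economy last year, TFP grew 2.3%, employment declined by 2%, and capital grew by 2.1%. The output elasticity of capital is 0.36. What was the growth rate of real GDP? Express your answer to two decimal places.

Labor's share = 1 − 0.36 = 0.64.
Capital: 0.36 × 2.1 = 0.756 pp.
Employment: 0.64 × (-2) = -1.28 pp.
Output growth = 2.3 + (-0.524) = 1.776%.

1.78%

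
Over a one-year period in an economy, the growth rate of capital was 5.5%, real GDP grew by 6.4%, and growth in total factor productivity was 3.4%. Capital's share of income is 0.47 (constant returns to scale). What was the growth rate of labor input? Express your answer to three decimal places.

Labor's share = 1 − 0.47 = 0.53.
gY = gA + 0.47×5.5 + 0.53×g.
0.53×g = 6.4 − 3.4 − 2.585 = 0.415.
g = 0.415 / 0.53 = 0.78302%.

0.783%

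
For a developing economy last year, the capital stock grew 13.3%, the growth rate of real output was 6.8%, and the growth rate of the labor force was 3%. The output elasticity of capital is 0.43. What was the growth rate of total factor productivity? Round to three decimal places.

-0.629%

Labor's share = 1 − 0.43 = 0.57.
The capital stock: 0.43 × 13.3 = 5.719 pp.
The labor force: 0.57 × 3 = 1.71 pp.
TFP growth = 6.8 − 7.429 = -0.629%.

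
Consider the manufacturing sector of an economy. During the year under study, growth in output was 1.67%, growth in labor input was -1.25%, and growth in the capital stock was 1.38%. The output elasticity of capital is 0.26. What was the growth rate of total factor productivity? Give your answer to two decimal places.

Total factor productivity growth was 2.24%.

Labor's share = 1 − 0.26 = 0.74.
The capital stock: 0.26 × 1.38 = 0.3588 pp.
Labor input: 0.74 × (-1.25) = -0.925 pp.
TFP growth = 1.67 + 0.5662 = 2.2362%.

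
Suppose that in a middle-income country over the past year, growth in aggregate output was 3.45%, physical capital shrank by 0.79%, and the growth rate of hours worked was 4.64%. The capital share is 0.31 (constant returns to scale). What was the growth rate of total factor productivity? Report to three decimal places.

0.493%

Labor's share = 1 − 0.31 = 0.69.
Physical capital: 0.31 × (-0.79) = -0.2449 pp.
Hours worked: 0.69 × 4.64 = 3.2016 pp.
TFP growth = 3.45 − 2.9567 = 0.4933%.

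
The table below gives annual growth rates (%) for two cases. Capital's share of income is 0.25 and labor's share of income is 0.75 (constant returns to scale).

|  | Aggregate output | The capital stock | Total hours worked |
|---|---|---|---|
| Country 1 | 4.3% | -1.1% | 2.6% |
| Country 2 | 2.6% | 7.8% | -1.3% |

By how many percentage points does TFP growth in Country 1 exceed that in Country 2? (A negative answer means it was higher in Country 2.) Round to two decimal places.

1.00 percentage points

Labor's share = 1 − 0.25 = 0.75.
Country 1: TFP = 4.3 + 0.275 − 1.95 = 2.625%.
Country 2: TFP = 2.6 − 1.95 + 0.975 = 1.625%.
Difference = 2.625 − (1.625) = 1 pp.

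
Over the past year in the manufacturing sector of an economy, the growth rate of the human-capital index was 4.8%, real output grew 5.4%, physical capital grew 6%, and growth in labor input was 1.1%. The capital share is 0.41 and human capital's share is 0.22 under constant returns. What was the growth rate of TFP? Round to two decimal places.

Labor's share = 1 − 0.41 − 0.22 = 0.37.
Physical capital: 0.41 × 6 = 2.46 pp.
The human-capital index: 0.22 × 4.8 = 1.056 pp.
Labor input: 0.37 × 1.1 = 0.407 pp.
TFP growth = 5.4 − 3.923 = 1.477%.

1.48%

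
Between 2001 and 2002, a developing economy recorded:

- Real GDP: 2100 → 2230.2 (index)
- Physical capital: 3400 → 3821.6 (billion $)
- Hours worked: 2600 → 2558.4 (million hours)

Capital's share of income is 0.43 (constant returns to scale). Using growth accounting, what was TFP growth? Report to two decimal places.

TFP grew 1.78%.

Real GDP growth = (2230.2 − 2100) / 2100 = 6.2%.
Physical capital growth = (3821.6 − 3400) / 3400 = 12.4%.
Hours worked growth = (2558.4 − 2600) / 2600 = -1.6%.
Labor's share = 1 − 0.43 = 0.57.
Physical capital: 0.43 × 12.4 = 5.332 pp.
Hours worked: 0.57 × (-1.6) = -0.912 pp.
TFP growth = 6.2 − 4.42 = 1.78%.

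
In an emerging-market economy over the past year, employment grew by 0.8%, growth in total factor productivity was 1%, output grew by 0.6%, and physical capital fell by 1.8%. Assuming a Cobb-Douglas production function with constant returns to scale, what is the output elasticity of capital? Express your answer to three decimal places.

0.462

gY = gA + α·gK + (1−α)·gL, so gY − gA − gL = α(gK − gL).
0.6 − 1 − 0.8 = α × (-1.8 − 0.8).
-1.2 = -2.6 α, so α = 0.46154.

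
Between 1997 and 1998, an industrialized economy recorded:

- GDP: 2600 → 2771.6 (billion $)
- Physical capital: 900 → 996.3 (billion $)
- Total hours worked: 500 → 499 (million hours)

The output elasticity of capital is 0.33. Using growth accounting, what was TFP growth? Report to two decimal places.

GDP growth = (2771.6 − 2600) / 2600 = 6.6%.
Physical capital growth = (996.3 − 900) / 900 = 10.7%.
Total hours worked growth = (499 − 500) / 500 = -0.2%.
Labor's share = 1 − 0.33 = 0.67.
Physical capital: 0.33 × 10.7 = 3.531 pp.
Total hours worked: 0.67 × (-0.2) = -0.134 pp.
TFP growth = 6.6 − 3.397 = 3.203%.

3.20%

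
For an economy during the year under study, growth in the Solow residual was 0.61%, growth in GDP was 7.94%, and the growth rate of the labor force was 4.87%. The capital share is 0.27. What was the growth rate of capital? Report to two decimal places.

Labor's share = 1 − 0.27 = 0.73.
gY = gA + 0.73×4.87 + 0.27×g.
0.27×g = 7.94 − 0.61 − 3.5551 = 3.7749.
g = 3.7749 / 0.27 = 13.9811%.

13.98%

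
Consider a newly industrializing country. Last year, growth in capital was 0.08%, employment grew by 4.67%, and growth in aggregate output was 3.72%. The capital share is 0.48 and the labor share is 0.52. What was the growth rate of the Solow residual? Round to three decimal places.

Labor's share = 1 − 0.48 = 0.52.
Capital: 0.48 × 0.08 = 0.0384 pp.
Employment: 0.52 × 4.67 = 2.4284 pp.
TFP growth = 3.72 − 2.4668 = 1.2532%.

1.253%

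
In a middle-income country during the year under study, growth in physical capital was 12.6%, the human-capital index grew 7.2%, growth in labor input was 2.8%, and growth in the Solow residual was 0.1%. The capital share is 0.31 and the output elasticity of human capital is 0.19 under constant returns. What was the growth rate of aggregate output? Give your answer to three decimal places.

Labor's share = 1 − 0.31 − 0.19 = 0.5.
Physical capital: 0.31 × 12.6 = 3.906 pp.
The human-capital index: 0.19 × 7.2 = 1.368 pp.
Labor input: 0.5 × 2.8 = 1.4 pp.
Output growth = 0.1 + 6.674 = 6.774%.

Aggregate output grew 6.774%.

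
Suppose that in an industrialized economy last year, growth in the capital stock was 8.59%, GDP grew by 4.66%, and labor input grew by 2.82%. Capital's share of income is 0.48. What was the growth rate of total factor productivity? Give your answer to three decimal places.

Labor's share = 1 − 0.48 = 0.52.
The capital stock: 0.48 × 8.59 = 4.1232 pp.
Labor input: 0.52 × 2.82 = 1.4664 pp.
TFP growth = 4.66 − 5.5896 = -0.9296%.

-0.930%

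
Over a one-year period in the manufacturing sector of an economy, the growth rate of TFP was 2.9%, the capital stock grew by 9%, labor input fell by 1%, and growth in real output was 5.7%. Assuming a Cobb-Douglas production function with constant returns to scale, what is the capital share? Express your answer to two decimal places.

gY = gA + α·gK + (1−α)·gL, so gY − gA − gL = α(gK − gL).
5.7 − 2.9 + 1 = α × (9 − (-1)).
3.8 = 10 α, so α = 0.38.

The capital share is 0.38.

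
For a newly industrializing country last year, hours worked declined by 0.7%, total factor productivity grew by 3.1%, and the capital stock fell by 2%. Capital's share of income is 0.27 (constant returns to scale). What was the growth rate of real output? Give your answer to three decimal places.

Labor's share = 1 − 0.27 = 0.73.
The capital stock: 0.27 × (-2) = -0.54 pp.
Hours worked: 0.73 × (-0.7) = -0.511 pp.
Output growth = 3.1 + (-1.051) = 2.049%.

Real output growth was 2.049%.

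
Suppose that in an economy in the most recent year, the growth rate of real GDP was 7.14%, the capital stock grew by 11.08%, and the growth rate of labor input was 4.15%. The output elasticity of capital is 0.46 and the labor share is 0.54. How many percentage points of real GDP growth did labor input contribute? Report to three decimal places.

Labor's share = 1 − 0.46 = 0.54.
Contribution = share × growth = 0.54 × 4.15 = 2.241 pp.

2.241 pp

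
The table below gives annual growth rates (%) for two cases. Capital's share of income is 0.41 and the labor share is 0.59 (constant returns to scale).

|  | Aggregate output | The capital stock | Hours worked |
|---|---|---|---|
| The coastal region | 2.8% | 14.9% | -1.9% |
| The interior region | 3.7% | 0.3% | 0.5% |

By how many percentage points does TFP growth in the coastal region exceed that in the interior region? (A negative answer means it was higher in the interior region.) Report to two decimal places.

Labor's share = 1 − 0.41 = 0.59.
The coastal region: TFP = 2.8 − 6.109 + 1.121 = -2.188%.
The interior region: TFP = 3.7 − 0.123 − 0.295 = 3.282%.
Difference = -2.188 − (3.282) = -5.47 pp.

-5.47 percentage points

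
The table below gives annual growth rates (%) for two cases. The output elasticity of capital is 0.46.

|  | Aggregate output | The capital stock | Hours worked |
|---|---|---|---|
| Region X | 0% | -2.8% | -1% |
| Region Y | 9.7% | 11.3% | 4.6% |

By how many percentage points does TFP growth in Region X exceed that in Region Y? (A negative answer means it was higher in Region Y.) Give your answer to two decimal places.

Labor's share = 1 − 0.46 = 0.54.
Region X: TFP = 0 + 1.288 + 0.54 = 1.828%.
Region Y: TFP = 9.7 − 5.198 − 2.484 = 2.018%.
Difference = 1.828 − (2.018) = -0.19 pp.

-0.19 percentage points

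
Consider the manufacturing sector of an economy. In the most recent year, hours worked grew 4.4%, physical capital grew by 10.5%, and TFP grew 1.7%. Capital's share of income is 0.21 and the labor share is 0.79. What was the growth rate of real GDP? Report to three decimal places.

Labor's share = 1 − 0.21 = 0.79.
Physical capital: 0.21 × 10.5 = 2.205 pp.
Hours worked: 0.79 × 4.4 = 3.476 pp.
Output growth = 1.7 + 5.681 = 7.381%.

7.381%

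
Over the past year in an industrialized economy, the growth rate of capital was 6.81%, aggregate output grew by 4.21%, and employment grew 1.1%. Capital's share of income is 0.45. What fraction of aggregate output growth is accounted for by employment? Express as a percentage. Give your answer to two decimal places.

Employment accounted for 14.37% of growth.

Labor's share = 1 − 0.45 = 0.55.
Employment contributed 0.55 × 1.1 = 0.605 pp.
Share of growth = 0.605 / 4.21 × 100 = 14.3705%.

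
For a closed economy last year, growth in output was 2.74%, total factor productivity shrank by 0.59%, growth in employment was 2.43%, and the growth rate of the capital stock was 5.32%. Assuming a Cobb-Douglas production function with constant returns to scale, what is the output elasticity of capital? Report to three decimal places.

gY = gA + α·gK + (1−α)·gL, so gY − gA − gL = α(gK − gL).
2.74 + 0.59 − 2.43 = α × (5.32 − 2.43).
0.9 = 2.89 α, so α = 0.31142.

α = 0.311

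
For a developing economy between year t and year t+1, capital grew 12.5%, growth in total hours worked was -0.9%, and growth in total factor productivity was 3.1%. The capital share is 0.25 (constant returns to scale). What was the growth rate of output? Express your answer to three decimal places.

Output grew 5.550%.

Labor's share = 1 − 0.25 = 0.75.
Capital: 0.25 × 12.5 = 3.125 pp.
Total hours worked: 0.75 × (-0.9) = -0.675 pp.
Output growth = 3.1 + 2.45 = 5.55%.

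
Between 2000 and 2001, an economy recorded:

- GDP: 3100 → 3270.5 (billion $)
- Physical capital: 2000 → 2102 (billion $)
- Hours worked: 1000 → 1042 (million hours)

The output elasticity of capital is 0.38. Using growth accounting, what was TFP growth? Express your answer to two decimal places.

TFP grew 0.96%.

GDP growth = (3270.5 − 3100) / 3100 = 5.5%.
Physical capital growth = (2102 − 2000) / 2000 = 5.1%.
Hours worked growth = (1042 − 1000) / 1000 = 4.2%.
Labor's share = 1 − 0.38 = 0.62.
Physical capital: 0.38 × 5.1 = 1.938 pp.
Hours worked: 0.62 × 4.2 = 2.604 pp.
TFP growth = 5.5 − 4.542 = 0.958%.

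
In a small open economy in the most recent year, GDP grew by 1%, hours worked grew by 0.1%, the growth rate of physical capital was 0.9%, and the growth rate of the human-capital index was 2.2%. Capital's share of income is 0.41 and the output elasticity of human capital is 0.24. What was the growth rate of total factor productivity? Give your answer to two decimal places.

Total factor productivity growth was 0.07%.

Labor's share = 1 − 0.41 − 0.24 = 0.35.
Physical capital: 0.41 × 0.9 = 0.369 pp.
The human-capital index: 0.24 × 2.2 = 0.528 pp.
Hours worked: 0.35 × 0.1 = 0.035 pp.
TFP growth = 1 − 0.932 = 0.068%.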